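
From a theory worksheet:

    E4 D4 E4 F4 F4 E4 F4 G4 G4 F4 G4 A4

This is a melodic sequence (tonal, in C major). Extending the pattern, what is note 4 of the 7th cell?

E5

The unit is 4 notes. Position-4 pitches of the 3 shown cells: F4, G4, A4.
Extending up a 2nd: B4 → C5 → D5 → E5.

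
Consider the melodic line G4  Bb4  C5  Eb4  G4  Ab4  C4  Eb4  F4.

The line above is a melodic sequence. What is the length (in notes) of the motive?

3

There are 9 notes; a 3-note unit gives 3 cells:
G4 Bb4 C5 | Eb4 G4 Ab4 | C4 Eb4 F4
Each cell is the previous one down a 3rd — so the unit is 3 notes.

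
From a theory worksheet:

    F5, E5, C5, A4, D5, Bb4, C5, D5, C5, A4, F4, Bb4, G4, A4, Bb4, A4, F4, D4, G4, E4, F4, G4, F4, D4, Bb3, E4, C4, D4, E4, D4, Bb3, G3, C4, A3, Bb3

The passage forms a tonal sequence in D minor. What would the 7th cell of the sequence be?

Unit = 7 notes; the statements start on F5, D5, Bb4, G4, E4, moving down a 3rd each time.
Carrying on: C4 → A3.
Statement 7 starts on A3 and keeps the same diatonic contour: A3 G3 E3 C3 F3 D3 E3.

A3 G3 E3 C3 F3 D3 E3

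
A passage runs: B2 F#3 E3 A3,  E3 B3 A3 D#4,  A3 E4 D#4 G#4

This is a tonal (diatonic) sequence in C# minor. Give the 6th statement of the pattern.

With a 4-note motive the entries are B2, E3, A3, each up a 4th from the previous.
Carrying on: D#4 → G#4 → C#5.
Statement 6 starts on C#5 and keeps the same diatonic contour: C#5 G#5 F#5 B5.

C#5 G#5 F#5 B5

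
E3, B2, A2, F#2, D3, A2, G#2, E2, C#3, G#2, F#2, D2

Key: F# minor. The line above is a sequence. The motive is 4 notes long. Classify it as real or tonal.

Every note is diatonic to F# minor.
Cell 1 has -2 semitones from note 2 to 3, but cell 2 has -1 — the interval quality changes while the contour stays the same, which is the hallmark of a tonal sequence.

tonal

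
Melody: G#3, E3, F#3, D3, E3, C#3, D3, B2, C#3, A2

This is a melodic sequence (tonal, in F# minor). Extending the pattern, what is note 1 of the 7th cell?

Grouping in 2s, the 1st note of each cell is G#3, F#3, E3, D3, C#3.
Each moves down a 2nd. Continuing: B2 → A2.

A2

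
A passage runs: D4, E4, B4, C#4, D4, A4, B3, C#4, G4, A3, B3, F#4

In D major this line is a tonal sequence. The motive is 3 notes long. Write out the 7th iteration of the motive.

E3 F#3 C#4

The 3-note cells begin on D4, C#4, B3, A3 — each down a 2nd from the last.
Continuing the starts: G3 → F#3 → E3.
Statement 7 starts on E3 and keeps the same diatonic contour: E3 F#3 C#4.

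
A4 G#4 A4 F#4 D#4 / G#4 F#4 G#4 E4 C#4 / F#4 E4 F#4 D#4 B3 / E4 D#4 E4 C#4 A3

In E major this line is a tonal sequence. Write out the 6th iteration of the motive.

With a 5-note motive the entries are A4, G#4, F#4, E4, each down a 2nd from the previous.
Continuing the starts: D#4 → C#4.
From C#4 the diatonic shape gives C#4 B3 C#4 A3 F#3.

C#4 B3 C#4 A3 F#3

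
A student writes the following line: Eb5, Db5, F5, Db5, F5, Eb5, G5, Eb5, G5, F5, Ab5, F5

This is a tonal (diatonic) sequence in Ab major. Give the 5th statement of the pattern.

Bb5 Ab5 C6 Ab5

Unit = 4 notes; the statements start on Eb5, F5, G5, moving up a 2nd each time.
Extending up a 2nd: Ab5 → Bb5.
So cell 5 is Bb5 Ab5 C6 Ab5.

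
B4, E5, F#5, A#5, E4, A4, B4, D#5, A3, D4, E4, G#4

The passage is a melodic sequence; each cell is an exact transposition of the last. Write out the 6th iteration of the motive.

The 4-note cells begin on B4, E4, A3 — each down a 5th from the last.
Continuing the starts: D3 → G2 → C2.
Statement 6 starts on C2 and keeps the same exact contour: C2 F2 G2 B2.

C2 F2 G2 B2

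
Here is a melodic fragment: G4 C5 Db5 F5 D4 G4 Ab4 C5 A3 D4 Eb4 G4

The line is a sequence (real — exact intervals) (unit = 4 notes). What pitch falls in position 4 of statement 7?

B2

Grouping in 4s, the 4th note of each cell is F5, C5, G4.
Carrying that down a 4th forward: D4 → A3 → E3 → B2.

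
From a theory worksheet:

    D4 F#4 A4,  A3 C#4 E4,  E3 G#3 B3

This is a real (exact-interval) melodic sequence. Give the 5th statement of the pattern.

Unit = 3 notes; the statements start on D4, A3, E3, moving down a 4th each time.
Extending down a 4th: B2 → F#2.
From F#2 the exact shape gives F#2 A#2 C#3.

F#2 A#2 C#3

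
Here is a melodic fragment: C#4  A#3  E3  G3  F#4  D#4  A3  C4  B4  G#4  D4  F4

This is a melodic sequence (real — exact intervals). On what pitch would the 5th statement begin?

A5

The 4-note cells begin on C#4, F#4, B4 — each up a 4th from the last.
Extending the heads up a 4th: E5 → A5.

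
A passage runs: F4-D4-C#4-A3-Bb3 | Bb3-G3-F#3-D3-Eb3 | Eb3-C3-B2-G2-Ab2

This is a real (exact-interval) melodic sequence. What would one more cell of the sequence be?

Ab2 F2 E2 C2 Db2

Unit = 5 notes; the statements start on F4, Bb3, Eb3, moving down a 5th each time.
From Ab2 the exact shape gives Ab2 F2 E2 C2 Db2.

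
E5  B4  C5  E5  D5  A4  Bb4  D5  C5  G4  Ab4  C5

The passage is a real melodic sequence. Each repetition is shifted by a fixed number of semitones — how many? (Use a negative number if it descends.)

-2

Taking 4-note groups, the heads are E5, D5, C5: the pattern moves down a 2nd.
E5→D5 is 74 − 76 = -2 semitones.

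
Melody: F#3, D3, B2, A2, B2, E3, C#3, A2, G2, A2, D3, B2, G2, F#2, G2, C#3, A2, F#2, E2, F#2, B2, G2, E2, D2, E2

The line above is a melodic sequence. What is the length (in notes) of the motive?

Try groups of 5 (5 cells in 25 notes):
F#3 D3 B2 A2 B2 | E3 C#3 A2 G2 A2 | D3 B2 G2 F#2 G2 | C#3 A2 F#2 E2 F#2 | B2 G2 E2 D2 E2
Each cell is the previous one down a 2nd — so the unit is 5 notes.

5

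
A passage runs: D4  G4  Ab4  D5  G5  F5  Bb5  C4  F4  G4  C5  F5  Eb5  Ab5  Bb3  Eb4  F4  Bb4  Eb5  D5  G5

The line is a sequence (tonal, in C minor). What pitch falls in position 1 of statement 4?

Grouping in 7s, the 1st note of each cell is D4, C4, Bb3.
From Bb3, down a 2nd gives Ab3.

Ab3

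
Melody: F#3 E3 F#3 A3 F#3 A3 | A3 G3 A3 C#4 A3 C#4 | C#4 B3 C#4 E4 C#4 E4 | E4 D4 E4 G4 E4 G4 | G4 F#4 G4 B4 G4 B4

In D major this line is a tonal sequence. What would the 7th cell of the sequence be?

D5 C#5 D5 F#5 D5 F#5

Taking 6-note groups, the heads are F#3, A3, C#4, E4, G4: the pattern moves up a 3rd.
Extending up a 3rd: B4 → D5.
So cell 7 is D5 C#5 D5 F#5 D5 F#5.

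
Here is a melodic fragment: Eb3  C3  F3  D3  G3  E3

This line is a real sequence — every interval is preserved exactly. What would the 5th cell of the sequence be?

B3 G#3

Taking 2-note groups, the heads are Eb3, F3, G3: the pattern moves up a 2nd.
Extending up a 2nd: A3 → B3.
From B3 the exact shape gives B3 G#3.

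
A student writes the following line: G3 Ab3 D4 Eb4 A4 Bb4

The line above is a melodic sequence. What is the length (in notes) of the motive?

2

Try groups of 2 (3 cells in 6 notes):
G3 Ab3 | D4 Eb4 | A4 Bb4
That's a consistent up a 5th shift per cell, and no other grouping gives one.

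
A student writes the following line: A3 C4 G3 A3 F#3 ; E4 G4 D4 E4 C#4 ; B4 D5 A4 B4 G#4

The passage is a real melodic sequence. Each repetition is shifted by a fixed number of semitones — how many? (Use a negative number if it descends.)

7

The 5-note cells begin on A3, E4, B4 — each up a 5th from the last.
A3 to E4 spans +7 semitones.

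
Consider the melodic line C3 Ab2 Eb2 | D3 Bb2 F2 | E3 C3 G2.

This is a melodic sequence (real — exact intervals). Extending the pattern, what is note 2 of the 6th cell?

F#3

The unit is 3 notes. Position-2 pitches of the 3 shown cells: Ab2, Bb2, C3.
Each moves up a 2nd. Continuing: D3 → E3 → F#3.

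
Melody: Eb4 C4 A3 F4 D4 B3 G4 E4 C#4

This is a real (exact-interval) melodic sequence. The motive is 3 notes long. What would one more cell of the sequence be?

With a 3-note motive the entries are Eb4, F4, G4, each up a 2nd from the previous.
From A4 the exact shape gives A4 F#4 D#4.

A4 F#4 D#4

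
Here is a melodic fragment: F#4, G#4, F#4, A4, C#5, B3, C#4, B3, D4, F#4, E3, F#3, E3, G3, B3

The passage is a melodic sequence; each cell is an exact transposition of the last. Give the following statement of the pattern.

The 5-note cells begin on F#4, B3, E3 — each down a 5th from the last.
So cell 4 is A2 B2 A2 C3 E3.

A2 B2 A2 C3 E3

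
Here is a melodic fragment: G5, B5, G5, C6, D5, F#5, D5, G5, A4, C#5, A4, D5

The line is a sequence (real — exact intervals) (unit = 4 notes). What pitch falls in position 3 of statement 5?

Grouping in 4s, the 3rd note of each cell is G5, D5, A4.
Extending down a 4th: E4 → B3.

B3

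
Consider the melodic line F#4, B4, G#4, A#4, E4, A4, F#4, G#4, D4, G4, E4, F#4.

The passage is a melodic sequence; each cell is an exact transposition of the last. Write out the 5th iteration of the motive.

Bb3 Eb4 C4 D4

Unit = 4 notes; the statements start on F#4, E4, D4, moving down a 2nd each time.
Extending down a 2nd: C4 → Bb3.
Statement 5 starts on Bb3 and keeps the same exact contour: Bb3 Eb4 C4 D4.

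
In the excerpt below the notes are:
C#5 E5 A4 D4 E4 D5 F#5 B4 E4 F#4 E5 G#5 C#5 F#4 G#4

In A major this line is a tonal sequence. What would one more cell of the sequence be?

F#5 A5 D5 G#4 A4

Unit = 5 notes; the statements start on C#5, D5, E5, moving up a 2nd each time.
From F#5 the diatonic shape gives F#5 A5 D5 G#4 A4.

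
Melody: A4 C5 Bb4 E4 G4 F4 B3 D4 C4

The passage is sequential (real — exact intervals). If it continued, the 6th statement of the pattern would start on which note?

G#2

Taking 3-note groups, the heads are A4, E4, B3: the pattern moves down a 4th.
Continuing: F#3 → C#3 → G#2. Statement 6 starts on G#2.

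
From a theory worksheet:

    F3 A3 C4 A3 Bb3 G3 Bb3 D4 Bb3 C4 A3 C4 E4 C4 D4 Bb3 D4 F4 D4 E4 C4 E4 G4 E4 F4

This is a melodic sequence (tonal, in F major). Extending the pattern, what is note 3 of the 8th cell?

C5

The unit is 5 notes. Position-3 pitches of the 5 shown cells: C4, D4, E4, F4, G4.
Each moves up a 2nd. Continuing: A4 → Bb4 → C5.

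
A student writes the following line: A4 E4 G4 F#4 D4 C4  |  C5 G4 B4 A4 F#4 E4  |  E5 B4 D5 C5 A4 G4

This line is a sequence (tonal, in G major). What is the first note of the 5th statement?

The 6-note cells begin on A4, C5, E5 — each up a 3rd from the last.
Continuing: G5 → B5. Statement 5 starts on B5.

B5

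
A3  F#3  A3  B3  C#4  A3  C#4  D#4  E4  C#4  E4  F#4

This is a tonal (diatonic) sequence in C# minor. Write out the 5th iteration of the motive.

B4 G#4 B4 C#5

The 4-note cells begin on A3, C#4, E4 — each up a 3rd from the last.
Extending up a 3rd: G#4 → B4.
So cell 5 is B4 G#4 B4 C#5.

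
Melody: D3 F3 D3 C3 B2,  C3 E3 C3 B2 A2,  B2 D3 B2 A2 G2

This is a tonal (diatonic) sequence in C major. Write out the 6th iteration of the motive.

F2 A2 F2 E2 D2

With a 5-note motive the entries are D3, C3, B2, each down a 2nd from the previous.
Continuing the starts: A2 → G2 → F2.
From F2 the diatonic shape gives F2 A2 F2 E2 D2.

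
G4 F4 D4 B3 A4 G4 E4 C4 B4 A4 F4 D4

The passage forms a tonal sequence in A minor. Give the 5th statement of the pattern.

D5 C5 A4 F4

Taking 4-note groups, the heads are G4, A4, B4: the pattern moves up a 2nd.
Carrying on: C5 → D5.
From D5 the diatonic shape gives D5 C5 A4 F4.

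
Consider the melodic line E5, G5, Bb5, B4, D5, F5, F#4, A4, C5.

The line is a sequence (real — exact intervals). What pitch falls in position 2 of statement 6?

F#3

Grouping in 3s, the 2nd note of each cell is G5, D5, A4.
Each moves down a 4th. Continuing: E4 → B3 → F#3.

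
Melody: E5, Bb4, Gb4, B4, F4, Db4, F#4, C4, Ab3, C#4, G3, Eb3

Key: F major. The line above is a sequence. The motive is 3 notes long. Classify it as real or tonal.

Each cell has the same semitone pattern (-6, -4) — intervals are preserved exactly.
And Gb4 lies outside F major, so the sequence is real rather than tonal.

real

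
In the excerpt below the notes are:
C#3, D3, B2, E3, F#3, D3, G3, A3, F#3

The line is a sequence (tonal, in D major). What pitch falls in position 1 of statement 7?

With 3-note cells, note 1 of each statement runs C#3, E3, G3.
Each moves up a 3rd. Continuing: B3 → D4 → F#4 → A4.

A4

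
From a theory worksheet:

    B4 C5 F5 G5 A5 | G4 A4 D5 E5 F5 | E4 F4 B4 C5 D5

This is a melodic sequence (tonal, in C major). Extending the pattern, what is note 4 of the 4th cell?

Grouping in 5s, the 4th note of each cell is G5, E5, C5.
One more down a 3rd gives A4.

A4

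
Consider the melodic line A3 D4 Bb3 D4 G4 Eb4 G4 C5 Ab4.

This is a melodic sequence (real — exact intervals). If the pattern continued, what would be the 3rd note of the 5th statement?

With 3-note cells, note 3 of each statement runs Bb3, Eb4, Ab4.
Carrying that up a 4th forward: Db5 → Gb5.

Gb5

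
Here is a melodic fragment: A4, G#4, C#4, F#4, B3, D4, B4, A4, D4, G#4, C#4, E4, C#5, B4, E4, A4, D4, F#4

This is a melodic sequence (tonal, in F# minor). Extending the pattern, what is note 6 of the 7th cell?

C#5

With 6-note cells, note 6 of each statement runs D4, E4, F#4.
Extending up a 2nd: G#4 → A4 → B4 → C#5.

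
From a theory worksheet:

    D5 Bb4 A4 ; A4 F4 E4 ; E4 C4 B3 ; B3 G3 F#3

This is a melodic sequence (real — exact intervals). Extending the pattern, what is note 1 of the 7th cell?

Grouping in 3s, the 1st note of each cell is D5, A4, E4, B3.
Each moves down a 4th. Continuing: F#3 → C#3 → G#2.

G#2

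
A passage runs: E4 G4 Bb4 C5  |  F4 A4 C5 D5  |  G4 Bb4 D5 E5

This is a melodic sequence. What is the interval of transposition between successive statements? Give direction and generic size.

up a 2nd

With a 4-note motive the entries are E4, F4, G4, each up a 2nd from the previous.
E4 to F4 is up a 2nd.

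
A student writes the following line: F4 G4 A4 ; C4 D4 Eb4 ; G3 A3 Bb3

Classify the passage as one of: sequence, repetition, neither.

sequence

Each 3-note cell is the previous one transposed down a 4th.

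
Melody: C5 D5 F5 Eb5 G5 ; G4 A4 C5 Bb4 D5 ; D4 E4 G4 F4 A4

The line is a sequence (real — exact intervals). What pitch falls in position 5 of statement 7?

The unit is 5 notes. Position-5 pitches of the 3 shown cells: G5, D5, A4.
Each moves down a 4th. Continuing: E4 → B3 → F#3 → C#3.

C#3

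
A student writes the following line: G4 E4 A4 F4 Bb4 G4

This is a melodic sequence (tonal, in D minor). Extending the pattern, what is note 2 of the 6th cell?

Grouping in 2s, the 2nd note of each cell is E4, F4, G4.
Extending up a 2nd: A4 → Bb4 → C5.

C5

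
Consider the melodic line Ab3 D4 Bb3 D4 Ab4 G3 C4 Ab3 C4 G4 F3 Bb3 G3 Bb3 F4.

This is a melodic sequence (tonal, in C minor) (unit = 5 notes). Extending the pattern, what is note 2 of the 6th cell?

Grouping in 5s, the 2nd note of each cell is D4, C4, Bb3.
Carrying that down a 2nd forward: Ab3 → G3 → F3.

F3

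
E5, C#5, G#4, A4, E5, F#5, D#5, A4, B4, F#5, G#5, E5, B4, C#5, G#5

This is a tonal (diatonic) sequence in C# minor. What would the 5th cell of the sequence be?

B5 G#5 D#5 E5 B5

Unit = 5 notes; the statements start on E5, F#5, G#5, moving up a 2nd each time.
Extending up a 2nd: A5 → B5.
So cell 5 is B5 G#5 D#5 E5 B5.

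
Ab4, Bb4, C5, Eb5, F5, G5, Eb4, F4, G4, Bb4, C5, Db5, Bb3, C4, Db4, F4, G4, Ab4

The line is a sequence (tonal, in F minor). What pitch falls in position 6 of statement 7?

C3

The unit is 6 notes. Position-6 pitches of the 3 shown cells: G5, Db5, Ab4.
Carrying that down a 4th forward: Eb4 → Bb3 → F3 → C3.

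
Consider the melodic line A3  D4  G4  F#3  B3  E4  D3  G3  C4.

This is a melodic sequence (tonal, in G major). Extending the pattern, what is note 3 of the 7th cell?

The unit is 3 notes. Position-3 pitches of the 3 shown cells: G4, E4, C4.
Each moves down a 3rd. Continuing: A3 → F#3 → D3 → B2.

B2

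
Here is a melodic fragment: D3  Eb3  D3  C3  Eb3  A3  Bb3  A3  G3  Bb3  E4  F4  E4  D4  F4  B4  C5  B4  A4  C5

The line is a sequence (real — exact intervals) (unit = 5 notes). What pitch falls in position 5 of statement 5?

Grouping in 5s, the 5th note of each cell is Eb3, Bb3, F4, C5.
From C5, up a 5th gives G5.

G5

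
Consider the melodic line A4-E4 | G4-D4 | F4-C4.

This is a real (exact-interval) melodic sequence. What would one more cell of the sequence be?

Eb4 Bb3

The 2-note cells begin on A4, G4, F4 — each down a 2nd from the last.
Statement 4 starts on Eb4 and keeps the same exact contour: Eb4 Bb3.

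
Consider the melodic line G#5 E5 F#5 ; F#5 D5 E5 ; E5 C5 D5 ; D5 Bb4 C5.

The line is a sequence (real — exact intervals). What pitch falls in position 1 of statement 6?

The unit is 3 notes. Position-1 pitches of the 4 shown cells: G#5, F#5, E5, D5.
Each moves down a 2nd. Continuing: C5 → Bb4.

Bb4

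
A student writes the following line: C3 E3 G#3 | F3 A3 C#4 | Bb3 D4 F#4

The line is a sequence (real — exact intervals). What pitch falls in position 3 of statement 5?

The unit is 3 notes. Position-3 pitches of the 3 shown cells: G#3, C#4, F#4.
Each moves up a 4th. Continuing: B4 → E5.

E5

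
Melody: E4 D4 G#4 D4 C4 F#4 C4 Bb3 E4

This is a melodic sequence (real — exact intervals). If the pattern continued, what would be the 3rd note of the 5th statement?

With 3-note cells, note 3 of each statement runs G#4, F#4, E4.
Each moves down a 2nd. Continuing: D4 → C4.

C4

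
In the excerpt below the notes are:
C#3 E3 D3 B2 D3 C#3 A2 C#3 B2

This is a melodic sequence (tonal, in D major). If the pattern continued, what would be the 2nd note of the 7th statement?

The unit is 3 notes. Position-2 pitches of the 3 shown cells: E3, D3, C#3.
Carrying that down a 2nd forward: B2 → A2 → G2 → F#2.

F#2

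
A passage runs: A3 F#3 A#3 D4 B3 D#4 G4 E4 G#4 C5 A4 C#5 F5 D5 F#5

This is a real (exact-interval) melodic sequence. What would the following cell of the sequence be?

Taking 3-note groups, the heads are A3, D4, G4, C5, F5: the pattern moves up a 4th.
So cell 6 is Bb5 G5 B5.

Bb5 G5 B5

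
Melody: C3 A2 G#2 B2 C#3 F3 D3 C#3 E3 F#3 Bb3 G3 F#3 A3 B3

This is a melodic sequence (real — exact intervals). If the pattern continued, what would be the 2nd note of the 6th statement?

Bb4

With 5-note cells, note 2 of each statement runs A2, D3, G3.
Carrying that up a 4th forward: C4 → F4 → Bb4.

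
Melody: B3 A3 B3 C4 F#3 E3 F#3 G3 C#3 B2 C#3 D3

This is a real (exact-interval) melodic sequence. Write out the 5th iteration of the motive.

Taking 4-note groups, the heads are B3, F#3, C#3: the pattern moves down a 4th.
Carrying on: G#2 → D#2.
So cell 5 is D#2 C#2 D#2 E2.

D#2 C#2 D#2 E2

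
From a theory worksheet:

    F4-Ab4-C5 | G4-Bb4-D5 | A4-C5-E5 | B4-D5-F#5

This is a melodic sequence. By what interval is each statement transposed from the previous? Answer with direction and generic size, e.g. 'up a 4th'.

up a 2nd

With a 3-note motive the entries are F4, G4, A4, B4, each up a 2nd from the previous.
F4 to G4 is up a 2nd.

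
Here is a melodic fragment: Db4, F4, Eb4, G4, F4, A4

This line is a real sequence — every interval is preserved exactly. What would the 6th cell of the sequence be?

B4 D#5

Taking 2-note groups, the heads are Db4, Eb4, F4: the pattern moves up a 2nd.
Extending up a 2nd: G4 → A4 → B4.
So cell 6 is B4 D#5.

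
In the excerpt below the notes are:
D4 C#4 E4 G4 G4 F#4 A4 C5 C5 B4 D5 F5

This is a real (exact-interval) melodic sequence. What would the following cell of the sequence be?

Unit = 4 notes; the statements start on D4, G4, C5, moving up a 4th each time.
So cell 4 is F5 E5 G5 Bb5.

F5 E5 G5 Bb5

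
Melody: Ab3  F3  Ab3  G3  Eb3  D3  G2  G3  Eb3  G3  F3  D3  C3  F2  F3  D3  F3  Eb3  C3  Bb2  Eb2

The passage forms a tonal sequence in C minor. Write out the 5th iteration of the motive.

The 7-note cells begin on Ab3, G3, F3 — each down a 2nd from the last.
Carrying on: Eb3 → D3.
Statement 5 starts on D3 and keeps the same diatonic contour: D3 Bb2 D3 C3 Ab2 G2 C2.

D3 Bb2 D3 C3 Ab2 G2 C2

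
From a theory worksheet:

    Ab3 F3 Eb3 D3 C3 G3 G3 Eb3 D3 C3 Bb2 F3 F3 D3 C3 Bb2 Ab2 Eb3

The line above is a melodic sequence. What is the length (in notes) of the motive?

6

Try groups of 6 (3 cells in 18 notes):
Ab3 F3 Eb3 D3 C3 G3 | G3 Eb3 D3 C3 Bb2 F3 | F3 D3 C3 Bb2 Ab2 Eb3
That's a consistent down a 2nd shift per cell, and no other grouping gives one.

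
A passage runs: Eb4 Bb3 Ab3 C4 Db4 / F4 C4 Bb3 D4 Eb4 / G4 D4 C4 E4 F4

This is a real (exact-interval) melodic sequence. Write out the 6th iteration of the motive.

C#5 G#4 F#4 A#4 B4

With a 5-note motive the entries are Eb4, F4, G4, each up a 2nd from the previous.
Extending up a 2nd: A4 → B4 → C#5.
So cell 6 is C#5 G#4 F#4 A#4 B4.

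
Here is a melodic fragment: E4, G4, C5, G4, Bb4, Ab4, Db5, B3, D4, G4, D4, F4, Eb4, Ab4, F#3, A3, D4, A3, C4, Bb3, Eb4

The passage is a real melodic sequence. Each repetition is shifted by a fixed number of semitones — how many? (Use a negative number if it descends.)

-5

The 7-note cells begin on E4, B3, F#3 — each down a 4th from the last.
E4 to B3 spans -5 semitones.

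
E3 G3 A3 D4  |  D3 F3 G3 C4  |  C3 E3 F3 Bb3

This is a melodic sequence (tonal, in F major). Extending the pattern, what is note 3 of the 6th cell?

C3

The unit is 4 notes. Position-3 pitches of the 3 shown cells: A3, G3, F3.
Carrying that down a 2nd forward: E3 → D3 → C3.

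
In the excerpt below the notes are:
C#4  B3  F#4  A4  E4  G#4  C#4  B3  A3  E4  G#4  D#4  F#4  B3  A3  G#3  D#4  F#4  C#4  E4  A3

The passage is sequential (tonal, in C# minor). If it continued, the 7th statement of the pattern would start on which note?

The 7-note cells begin on C#4, B3, A3 — each down a 2nd from the last.
Extending the heads down a 2nd: G#3 → F#3 → E3 → D#3.

D#3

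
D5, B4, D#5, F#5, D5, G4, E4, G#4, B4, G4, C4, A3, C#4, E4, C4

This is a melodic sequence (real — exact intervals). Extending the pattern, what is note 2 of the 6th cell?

Grouping in 5s, the 2nd note of each cell is B4, E4, A3.
Carrying that down a 5th forward: D3 → G2 → C2.

C2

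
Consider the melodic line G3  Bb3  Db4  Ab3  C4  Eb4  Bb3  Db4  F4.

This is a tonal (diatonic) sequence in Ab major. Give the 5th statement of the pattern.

The 3-note cells begin on G3, Ab3, Bb3 — each up a 2nd from the last.
Extending up a 2nd: C4 → Db4.
From Db4 the diatonic shape gives Db4 F4 Ab4.

Db4 F4 Ab4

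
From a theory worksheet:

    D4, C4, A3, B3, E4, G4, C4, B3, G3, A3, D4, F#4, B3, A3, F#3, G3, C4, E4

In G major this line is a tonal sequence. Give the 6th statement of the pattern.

F#3 E3 C3 D3 G3 B3

With a 6-note motive the entries are D4, C4, B3, each down a 2nd from the previous.
Continuing the starts: A3 → G3 → F#3.
So cell 6 is F#3 E3 C3 D3 G3 B3.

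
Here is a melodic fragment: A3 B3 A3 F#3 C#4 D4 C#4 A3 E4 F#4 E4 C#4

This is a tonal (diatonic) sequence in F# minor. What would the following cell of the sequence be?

The 4-note cells begin on A3, C#4, E4 — each up a 3rd from the last.
So cell 4 is G#4 A4 G#4 E4.

G#4 A4 G#4 E4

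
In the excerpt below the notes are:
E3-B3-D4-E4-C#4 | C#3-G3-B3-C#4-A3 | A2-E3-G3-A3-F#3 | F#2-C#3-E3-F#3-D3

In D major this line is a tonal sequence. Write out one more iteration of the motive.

D2 A2 C#3 D3 B2

Taking 5-note groups, the heads are E3, C#3, A2, F#2: the pattern moves down a 3rd.
Statement 5 starts on D2 and keeps the same diatonic contour: D2 A2 C#3 D3 B2.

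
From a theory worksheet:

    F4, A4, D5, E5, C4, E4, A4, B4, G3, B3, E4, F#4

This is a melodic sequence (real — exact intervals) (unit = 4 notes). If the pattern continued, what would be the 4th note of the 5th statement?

G#3

With 4-note cells, note 4 of each statement runs E5, B4, F#4.
Carrying that down a 4th forward: C#4 → G#3.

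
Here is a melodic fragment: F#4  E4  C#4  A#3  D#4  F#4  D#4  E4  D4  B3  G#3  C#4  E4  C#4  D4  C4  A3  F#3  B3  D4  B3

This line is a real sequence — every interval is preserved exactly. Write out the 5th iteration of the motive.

Bb3 Ab3 F3 D3 G3 Bb3 G3

With a 7-note motive the entries are F#4, E4, D4, each down a 2nd from the previous.
Extending down a 2nd: C4 → Bb3.
Statement 5 starts on Bb3 and keeps the same exact contour: Bb3 Ab3 F3 D3 G3 Bb3 G3.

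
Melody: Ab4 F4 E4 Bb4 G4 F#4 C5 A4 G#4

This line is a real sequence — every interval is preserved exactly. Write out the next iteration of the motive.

The 3-note cells begin on Ab4, Bb4, C5 — each up a 2nd from the last.
From D5 the exact shape gives D5 B4 A#4.

D5 B4 A#4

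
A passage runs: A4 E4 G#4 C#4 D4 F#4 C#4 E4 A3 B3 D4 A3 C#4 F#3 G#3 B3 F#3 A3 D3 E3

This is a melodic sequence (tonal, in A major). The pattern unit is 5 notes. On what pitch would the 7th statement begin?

C#3

With a 5-note motive the entries are A4, F#4, D4, B3, each down a 3rd from the previous.
Extending the heads down a 3rd: G#3 → E3 → C#3.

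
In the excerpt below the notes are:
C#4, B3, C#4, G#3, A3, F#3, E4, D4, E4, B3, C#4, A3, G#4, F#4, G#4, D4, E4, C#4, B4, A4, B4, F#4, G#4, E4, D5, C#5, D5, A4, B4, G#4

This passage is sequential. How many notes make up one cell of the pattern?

6

30 notes total. Splitting into 5 groups of 6:
C#4 B3 C#4 G#3 A3 F#3 | E4 D4 E4 B3 C#4 A3 | G#4 F#4 G#4 D4 E4 C#4 | B4 A4 B4 F#4 G#4 E4 | D5 C#5 D5 A4 B4 G#4
Each cell is the previous one up a 3rd — so the unit is 6 notes.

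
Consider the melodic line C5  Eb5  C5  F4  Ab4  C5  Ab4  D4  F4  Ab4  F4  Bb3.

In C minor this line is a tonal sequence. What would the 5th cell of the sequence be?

Unit = 4 notes; the statements start on C5, Ab4, F4, moving down a 3rd each time.
Continuing the starts: D4 → Bb3.
From Bb3 the diatonic shape gives Bb3 D4 Bb3 Eb3.

Bb3 D4 Bb3 Eb3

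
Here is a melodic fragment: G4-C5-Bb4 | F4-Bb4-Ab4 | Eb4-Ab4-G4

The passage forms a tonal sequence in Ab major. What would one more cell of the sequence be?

Db4 G4 F4

Unit = 3 notes; the statements start on G4, F4, Eb4, moving down a 2nd each time.
From Db4 the diatonic shape gives Db4 G4 F4.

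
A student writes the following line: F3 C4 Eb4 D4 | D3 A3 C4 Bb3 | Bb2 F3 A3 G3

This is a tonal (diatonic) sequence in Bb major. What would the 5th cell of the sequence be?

Eb2 Bb2 D3 C3

The 4-note cells begin on F3, D3, Bb2 — each down a 3rd from the last.
Extending down a 3rd: G2 → Eb2.
Statement 5 starts on Eb2 and keeps the same diatonic contour: Eb2 Bb2 D3 C3.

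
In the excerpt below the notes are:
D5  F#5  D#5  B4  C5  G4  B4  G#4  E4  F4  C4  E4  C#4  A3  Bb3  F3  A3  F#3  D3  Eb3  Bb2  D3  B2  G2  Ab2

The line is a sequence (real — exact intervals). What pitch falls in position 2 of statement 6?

G2

Grouping in 5s, the 2nd note of each cell is F#5, B4, E4, A3, D3.
Each moves down a 5th; the next is G2.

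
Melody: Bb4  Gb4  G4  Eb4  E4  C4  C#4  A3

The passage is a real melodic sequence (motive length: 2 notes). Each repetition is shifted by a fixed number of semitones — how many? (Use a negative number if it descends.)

-3

Taking 2-note groups, the heads are Bb4, G4, E4, C#4: the pattern moves down a 3rd.
Counting half-steps from Bb4 to G4: -3.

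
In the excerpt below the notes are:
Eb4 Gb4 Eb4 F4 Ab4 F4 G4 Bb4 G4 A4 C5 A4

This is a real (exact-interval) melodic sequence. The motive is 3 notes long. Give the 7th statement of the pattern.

Unit = 3 notes; the statements start on Eb4, F4, G4, A4, moving up a 2nd each time.
Continuing the starts: B4 → C#5 → D#5.
So cell 7 is D#5 F#5 D#5.

D#5 F#5 D#5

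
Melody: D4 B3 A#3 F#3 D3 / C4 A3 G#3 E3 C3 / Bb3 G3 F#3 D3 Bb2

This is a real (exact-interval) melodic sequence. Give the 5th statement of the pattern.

With a 5-note motive the entries are D4, C4, Bb3, each down a 2nd from the previous.
Carrying on: Ab3 → Gb3.
From Gb3 the exact shape gives Gb3 Eb3 D3 Bb2 Gb2.

Gb3 Eb3 D3 Bb2 Gb2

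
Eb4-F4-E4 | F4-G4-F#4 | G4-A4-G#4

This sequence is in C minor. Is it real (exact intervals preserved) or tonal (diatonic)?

Each cell has the same semitone pattern (2, -1) — intervals are preserved exactly.
And E4 lies outside C minor, so the sequence is real rather than tonal.

real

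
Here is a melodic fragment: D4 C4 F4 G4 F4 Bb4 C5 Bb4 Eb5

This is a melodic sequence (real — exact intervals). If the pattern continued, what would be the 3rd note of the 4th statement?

Ab5

Grouping in 3s, the 3rd note of each cell is F4, Bb4, Eb5.
Each moves up a 4th; the next is Ab5.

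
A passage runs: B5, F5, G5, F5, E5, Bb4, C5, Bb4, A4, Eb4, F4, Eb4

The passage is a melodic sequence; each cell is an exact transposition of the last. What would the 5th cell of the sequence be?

G3 Db3 Eb3 Db3

The 4-note cells begin on B5, E5, A4 — each down a 5th from the last.
Carrying on: D4 → G3.
So cell 5 is G3 Db3 Eb3 Db3.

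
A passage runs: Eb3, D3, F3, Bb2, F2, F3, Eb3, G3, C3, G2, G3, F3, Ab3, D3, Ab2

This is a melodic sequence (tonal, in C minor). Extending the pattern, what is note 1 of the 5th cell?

With 5-note cells, note 1 of each statement runs Eb3, F3, G3.
Each moves up a 2nd. Continuing: Ab3 → Bb3.

Bb3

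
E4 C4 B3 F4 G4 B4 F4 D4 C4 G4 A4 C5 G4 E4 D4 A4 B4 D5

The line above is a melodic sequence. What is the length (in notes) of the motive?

Try groups of 6 (3 cells in 18 notes):
E4 C4 B3 F4 G4 B4 | F4 D4 C4 G4 A4 C5 | G4 E4 D4 A4 B4 D5
That's a consistent up a 2nd shift per cell, and no other grouping gives one.

6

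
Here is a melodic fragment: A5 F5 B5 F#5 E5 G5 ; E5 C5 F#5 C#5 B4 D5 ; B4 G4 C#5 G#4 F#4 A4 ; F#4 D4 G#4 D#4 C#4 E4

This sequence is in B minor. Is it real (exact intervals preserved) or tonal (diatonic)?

Each cell has the same semitone pattern (-4, 6, -5, -2, 3) — intervals are preserved exactly.
And F5 lies outside B minor, so the sequence is real rather than tonal.

real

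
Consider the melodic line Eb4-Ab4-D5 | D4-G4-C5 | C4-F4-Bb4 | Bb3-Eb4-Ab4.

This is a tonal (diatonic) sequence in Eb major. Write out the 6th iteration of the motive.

Unit = 3 notes; the statements start on Eb4, D4, C4, Bb3, moving down a 2nd each time.
Extending down a 2nd: Ab3 → G3.
From G3 the diatonic shape gives G3 C4 F4.

G3 C4 F4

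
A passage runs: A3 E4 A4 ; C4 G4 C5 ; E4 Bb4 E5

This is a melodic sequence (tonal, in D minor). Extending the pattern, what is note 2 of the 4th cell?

D5

With 3-note cells, note 2 of each statement runs E4, G4, Bb4.
Each moves up a 3rd; the next is D5.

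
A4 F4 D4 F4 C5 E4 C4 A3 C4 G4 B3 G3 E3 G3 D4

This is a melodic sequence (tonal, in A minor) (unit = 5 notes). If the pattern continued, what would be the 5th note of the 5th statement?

Grouping in 5s, the 5th note of each cell is C5, G4, D4.
Each moves down a 4th. Continuing: A3 → E3.

E3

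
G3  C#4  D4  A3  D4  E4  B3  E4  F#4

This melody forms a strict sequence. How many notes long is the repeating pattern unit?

3

9 notes total. Splitting into 3 groups of 3:
G3 C#4 D4 | A3 D4 E4 | B3 E4 F#4
Every group is a transposition up a 2nd of the one before; no shorter unit works.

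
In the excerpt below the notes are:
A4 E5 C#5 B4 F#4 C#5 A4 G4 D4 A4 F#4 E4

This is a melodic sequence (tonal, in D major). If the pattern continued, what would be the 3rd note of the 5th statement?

B3

With 4-note cells, note 3 of each statement runs C#5, A4, F#4.
Carrying that down a 3rd forward: D4 → B3.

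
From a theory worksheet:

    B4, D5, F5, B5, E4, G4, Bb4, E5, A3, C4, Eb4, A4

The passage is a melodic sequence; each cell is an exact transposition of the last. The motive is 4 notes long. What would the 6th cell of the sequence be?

Taking 4-note groups, the heads are B4, E4, A3: the pattern moves down a 5th.
Continuing the starts: D3 → G2 → C2.
So cell 6 is C2 Eb2 Gb2 C3.

C2 Eb2 Gb2 C3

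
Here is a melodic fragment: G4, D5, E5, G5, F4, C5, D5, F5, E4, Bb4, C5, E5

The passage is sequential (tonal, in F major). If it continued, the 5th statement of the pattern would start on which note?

Taking 4-note groups, the heads are G4, F4, E4: the pattern moves down a 2nd.
Extending the heads down a 2nd: D4 → C4.

C4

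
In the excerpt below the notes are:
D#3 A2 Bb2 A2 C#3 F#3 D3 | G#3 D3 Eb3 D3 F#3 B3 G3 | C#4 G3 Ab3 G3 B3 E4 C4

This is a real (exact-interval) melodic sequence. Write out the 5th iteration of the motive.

B4 F4 Gb4 F4 A4 D5 Bb4

With a 7-note motive the entries are D#3, G#3, C#4, each up a 4th from the previous.
Carrying on: F#4 → B4.
Statement 5 starts on B4 and keeps the same exact contour: B4 F4 Gb4 F4 A4 D5 Bb4.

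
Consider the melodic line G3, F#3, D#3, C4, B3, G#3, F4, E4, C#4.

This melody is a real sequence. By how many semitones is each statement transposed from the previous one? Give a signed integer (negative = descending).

5

With a 3-note motive the entries are G3, C4, F4, each up a 4th from the previous.
Counting half-steps from G3 to C4: 5.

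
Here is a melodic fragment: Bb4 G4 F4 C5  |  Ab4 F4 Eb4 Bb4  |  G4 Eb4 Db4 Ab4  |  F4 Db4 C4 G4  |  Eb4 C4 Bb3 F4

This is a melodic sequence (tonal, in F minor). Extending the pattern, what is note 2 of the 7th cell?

Ab3

Grouping in 4s, the 2nd note of each cell is G4, F4, Eb4, Db4, C4.
Each moves down a 2nd. Continuing: Bb3 → Ab3.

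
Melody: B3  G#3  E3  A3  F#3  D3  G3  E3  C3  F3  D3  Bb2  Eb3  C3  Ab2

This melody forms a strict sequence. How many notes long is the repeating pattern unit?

3

There are 15 notes; a 3-note unit gives 5 cells:
B3 G#3 E3 | A3 F#3 D3 | G3 E3 C3 | F3 D3 Bb2 | Eb3 C3 Ab2
Each cell is the previous one down a 2nd — so the unit is 3 notes.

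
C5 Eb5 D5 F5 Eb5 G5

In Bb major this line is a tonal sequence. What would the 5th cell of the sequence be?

G5 Bb5

With a 2-note motive the entries are C5, D5, Eb5, each up a 2nd from the previous.
Extending up a 2nd: F5 → G5.
So cell 5 is G5 Bb5.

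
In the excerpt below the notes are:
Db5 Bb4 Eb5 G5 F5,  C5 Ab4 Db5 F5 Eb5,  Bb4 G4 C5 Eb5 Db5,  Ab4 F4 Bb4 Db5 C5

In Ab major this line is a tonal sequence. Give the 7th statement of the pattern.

Eb4 C4 F4 Ab4 G4

The 5-note cells begin on Db5, C5, Bb4, Ab4 — each down a 2nd from the last.
Continuing the starts: G4 → F4 → Eb4.
So cell 7 is Eb4 C4 F4 Ab4 G4.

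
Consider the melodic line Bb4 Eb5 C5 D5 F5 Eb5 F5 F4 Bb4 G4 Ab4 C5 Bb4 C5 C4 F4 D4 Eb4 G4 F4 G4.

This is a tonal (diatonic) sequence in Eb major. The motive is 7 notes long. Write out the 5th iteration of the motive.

D3 G3 Eb3 F3 Ab3 G3 Ab3

The 7-note cells begin on Bb4, F4, C4 — each down a 4th from the last.
Extending down a 4th: G3 → D3.
So cell 5 is D3 G3 Eb3 F3 Ab3 G3 Ab3.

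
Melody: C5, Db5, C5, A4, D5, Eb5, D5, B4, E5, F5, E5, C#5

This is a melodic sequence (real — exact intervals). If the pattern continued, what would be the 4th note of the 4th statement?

With 4-note cells, note 4 of each statement runs A4, B4, C#5.
One more up a 2nd gives D#5.

D#5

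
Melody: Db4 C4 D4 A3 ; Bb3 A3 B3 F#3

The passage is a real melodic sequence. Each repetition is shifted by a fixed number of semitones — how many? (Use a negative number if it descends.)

With a 4-note motive the entries are Db4, Bb3, each down a 3rd from the previous.
Db4→Bb3 is 58 − 61 = -3 semitones.

-3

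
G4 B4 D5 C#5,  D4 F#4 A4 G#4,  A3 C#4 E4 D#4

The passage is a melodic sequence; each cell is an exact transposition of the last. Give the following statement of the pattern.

Taking 4-note groups, the heads are G4, D4, A3: the pattern moves down a 4th.
From E3 the exact shape gives E3 G#3 B3 A#3.

E3 G#3 B3 A#3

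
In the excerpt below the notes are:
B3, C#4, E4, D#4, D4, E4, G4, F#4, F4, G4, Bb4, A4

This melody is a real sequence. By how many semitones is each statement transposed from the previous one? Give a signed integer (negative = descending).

3

The 4-note cells begin on B3, D4, F4 — each up a 3rd from the last.
Counting half-steps from B3 to D4: 3.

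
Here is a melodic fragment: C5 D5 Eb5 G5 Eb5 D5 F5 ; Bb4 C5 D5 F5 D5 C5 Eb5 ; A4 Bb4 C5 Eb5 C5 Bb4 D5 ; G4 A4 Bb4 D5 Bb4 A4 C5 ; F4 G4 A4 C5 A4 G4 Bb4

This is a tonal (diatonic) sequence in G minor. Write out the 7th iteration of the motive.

D4 Eb4 F4 A4 F4 Eb4 G4

With a 7-note motive the entries are C5, Bb4, A4, G4, F4, each down a 2nd from the previous.
Carrying on: Eb4 → D4.
Statement 7 starts on D4 and keeps the same diatonic contour: D4 Eb4 F4 A4 F4 Eb4 G4.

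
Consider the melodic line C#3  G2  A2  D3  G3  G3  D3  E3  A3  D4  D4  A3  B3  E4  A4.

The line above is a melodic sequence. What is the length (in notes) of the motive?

5

Try groups of 5 (3 cells in 15 notes):
C#3 G2 A2 D3 G3 | G3 D3 E3 A3 D4 | D4 A3 B3 E4 A4
That's a consistent up a 5th shift per cell, and no other grouping gives one.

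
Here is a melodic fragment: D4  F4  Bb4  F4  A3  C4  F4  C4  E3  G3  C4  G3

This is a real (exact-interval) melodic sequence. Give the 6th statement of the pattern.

Unit = 4 notes; the statements start on D4, A3, E3, moving down a 4th each time.
Carrying on: B2 → F#2 → C#2.
From C#2 the exact shape gives C#2 E2 A2 E2.

C#2 E2 A2 E2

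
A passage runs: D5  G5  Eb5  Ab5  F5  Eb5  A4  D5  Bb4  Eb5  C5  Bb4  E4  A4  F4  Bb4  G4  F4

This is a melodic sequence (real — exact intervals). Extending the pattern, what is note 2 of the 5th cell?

With 6-note cells, note 2 of each statement runs G5, D5, A4.
Carrying that down a 4th forward: E4 → B3.

B3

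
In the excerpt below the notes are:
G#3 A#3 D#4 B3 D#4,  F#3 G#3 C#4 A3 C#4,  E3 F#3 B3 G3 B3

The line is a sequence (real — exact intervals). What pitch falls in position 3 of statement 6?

F3

Grouping in 5s, the 3rd note of each cell is D#4, C#4, B3.
Extending down a 2nd: A3 → G3 → F3.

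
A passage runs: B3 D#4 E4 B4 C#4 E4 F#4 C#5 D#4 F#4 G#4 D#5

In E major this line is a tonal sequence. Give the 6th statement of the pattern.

G#4 B4 C#5 G#5

The 4-note cells begin on B3, C#4, D#4 — each up a 2nd from the last.
Carrying on: E4 → F#4 → G#4.
Statement 6 starts on G#4 and keeps the same diatonic contour: G#4 B4 C#5 G#5.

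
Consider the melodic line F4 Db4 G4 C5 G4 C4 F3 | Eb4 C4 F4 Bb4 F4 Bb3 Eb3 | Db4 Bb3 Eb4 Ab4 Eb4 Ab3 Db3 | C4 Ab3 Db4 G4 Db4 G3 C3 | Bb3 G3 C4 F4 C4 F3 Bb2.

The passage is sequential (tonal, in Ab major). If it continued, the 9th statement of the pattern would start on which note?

Eb3

With a 7-note motive the entries are F4, Eb4, Db4, C4, Bb3, each down a 2nd from the previous.
Continuing: Ab3 → G3 → F3 → Eb3. Statement 9 starts on Eb3.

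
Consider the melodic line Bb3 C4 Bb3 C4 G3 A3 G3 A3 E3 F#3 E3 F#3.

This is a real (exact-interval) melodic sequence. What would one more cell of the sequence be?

C#3 D#3 C#3 D#3

Unit = 4 notes; the statements start on Bb3, G3, E3, moving down a 3rd each time.
So cell 4 is C#3 D#3 C#3 D#3.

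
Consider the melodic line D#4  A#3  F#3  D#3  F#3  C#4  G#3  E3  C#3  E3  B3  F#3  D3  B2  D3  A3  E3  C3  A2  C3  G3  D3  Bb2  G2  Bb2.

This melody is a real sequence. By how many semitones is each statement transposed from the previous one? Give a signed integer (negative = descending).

With a 5-note motive the entries are D#4, C#4, B3, A3, G3, each down a 2nd from the previous.
D#4→C#4 is 61 − 63 = -2 semitones.

-2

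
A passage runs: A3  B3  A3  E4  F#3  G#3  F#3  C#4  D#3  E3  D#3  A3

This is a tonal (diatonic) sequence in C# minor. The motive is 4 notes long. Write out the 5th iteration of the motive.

G#2 A2 G#2 D#3

Taking 4-note groups, the heads are A3, F#3, D#3: the pattern moves down a 3rd.
Extending down a 3rd: B2 → G#2.
From G#2 the diatonic shape gives G#2 A2 G#2 D#3.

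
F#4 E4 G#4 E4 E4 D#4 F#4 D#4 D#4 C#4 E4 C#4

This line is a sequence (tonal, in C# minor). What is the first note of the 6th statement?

A3

Taking 4-note groups, the heads are F#4, E4, D#4: the pattern moves down a 2nd.
Extending the heads down a 2nd: C#4 → B3 → A3.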